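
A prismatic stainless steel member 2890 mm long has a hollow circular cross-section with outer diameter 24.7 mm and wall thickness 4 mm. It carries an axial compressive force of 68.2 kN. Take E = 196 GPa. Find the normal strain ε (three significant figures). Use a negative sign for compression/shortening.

A = 260.1 mm².
σ = N/A = -262.2 MPa; ε = σ/E = -262.2/196000 = -1.338e-03.

-0.00134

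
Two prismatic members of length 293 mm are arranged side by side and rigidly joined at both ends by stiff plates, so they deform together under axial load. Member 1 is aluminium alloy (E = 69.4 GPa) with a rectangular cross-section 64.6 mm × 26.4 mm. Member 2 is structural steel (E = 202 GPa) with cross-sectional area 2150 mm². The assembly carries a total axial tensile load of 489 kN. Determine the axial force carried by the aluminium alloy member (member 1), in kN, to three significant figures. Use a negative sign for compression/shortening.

105 kN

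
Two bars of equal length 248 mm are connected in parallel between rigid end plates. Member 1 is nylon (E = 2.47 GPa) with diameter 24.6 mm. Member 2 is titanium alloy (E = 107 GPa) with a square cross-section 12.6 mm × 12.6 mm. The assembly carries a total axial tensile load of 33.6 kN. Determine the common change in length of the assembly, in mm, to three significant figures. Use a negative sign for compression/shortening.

A_1 = 475.3 mm².
A_2 = 158.8 mm².
Equal strain + equilibrium ⇒ each member carries load in proportion to AE: A₁E₁ = 1174000 N, A₂E₂ = 16990000 N, ΣAE = 18160000 N.
δ = PL/ΣAE = 33600·248/18160000 = 0.4588 mm.

0.459 mm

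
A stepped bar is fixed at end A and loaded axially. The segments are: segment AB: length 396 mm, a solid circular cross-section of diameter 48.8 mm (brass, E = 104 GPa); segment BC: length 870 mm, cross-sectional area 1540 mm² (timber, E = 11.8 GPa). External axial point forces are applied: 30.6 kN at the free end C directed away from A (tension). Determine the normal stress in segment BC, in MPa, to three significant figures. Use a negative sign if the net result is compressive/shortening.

19.9 MPa

Internal axial forces (sectioning from the free end, tension +): N_BC = 30.6 kN, N_AB = 30.6 kN.
σ_BC = N_BC/A_BC = 30600/1540 = 19.87 MPa.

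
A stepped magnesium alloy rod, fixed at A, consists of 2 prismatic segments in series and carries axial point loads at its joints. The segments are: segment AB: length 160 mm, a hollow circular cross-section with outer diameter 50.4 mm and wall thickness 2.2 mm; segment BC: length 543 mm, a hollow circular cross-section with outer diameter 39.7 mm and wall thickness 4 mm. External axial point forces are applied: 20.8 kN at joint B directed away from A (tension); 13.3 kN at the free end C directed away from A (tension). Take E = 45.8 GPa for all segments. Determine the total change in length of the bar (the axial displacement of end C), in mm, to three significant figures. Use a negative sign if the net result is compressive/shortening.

0.709 mm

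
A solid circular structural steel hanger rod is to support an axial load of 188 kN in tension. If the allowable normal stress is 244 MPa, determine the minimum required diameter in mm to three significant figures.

Required area A ≥ P/σ_allow = 188000/244 = 770.5 mm².
For a solid circular section, d ≥ √(4A/π) = 31.32 mm.

31.3 mm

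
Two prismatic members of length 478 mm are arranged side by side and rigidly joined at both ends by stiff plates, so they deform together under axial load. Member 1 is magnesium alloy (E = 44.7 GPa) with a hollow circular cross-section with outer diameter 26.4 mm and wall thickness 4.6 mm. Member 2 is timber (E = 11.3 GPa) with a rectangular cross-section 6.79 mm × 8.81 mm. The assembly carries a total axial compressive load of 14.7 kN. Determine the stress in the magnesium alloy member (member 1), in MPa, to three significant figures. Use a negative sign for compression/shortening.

-44.5 MPa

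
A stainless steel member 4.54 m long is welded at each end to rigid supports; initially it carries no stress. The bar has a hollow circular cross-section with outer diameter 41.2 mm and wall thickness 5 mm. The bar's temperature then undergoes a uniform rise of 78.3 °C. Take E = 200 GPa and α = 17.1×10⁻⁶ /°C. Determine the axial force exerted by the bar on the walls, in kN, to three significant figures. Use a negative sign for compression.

Free thermal expansion αLΔT = 17.1e-6 · 4540 · 78.3 = 6.079 mm.
The walls impose strain ε = −(6.079)/4540 = -1.3389e-03; σ = Eε = 200000 · -1.3389e-03 = -267.8 MPa.
Wall reaction R = σ·A = -267.8·568.6 = -152300 N = -152.3 kN.

-152 kN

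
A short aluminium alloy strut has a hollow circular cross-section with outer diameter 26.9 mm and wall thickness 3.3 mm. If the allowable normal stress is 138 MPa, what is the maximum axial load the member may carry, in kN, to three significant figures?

33.8 kN

A = 244.7 mm².
P_max = σ_allow · A = 138 · 244.7 = 33760 N = 33.76 kN.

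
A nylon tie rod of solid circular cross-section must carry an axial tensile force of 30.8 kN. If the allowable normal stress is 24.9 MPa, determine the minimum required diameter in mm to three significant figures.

Required area A ≥ P/σ_allow = 30800/24.9 = 1237 mm².
For a solid circular section, d ≥ √(4A/π) = 39.69 mm.

39.7 mm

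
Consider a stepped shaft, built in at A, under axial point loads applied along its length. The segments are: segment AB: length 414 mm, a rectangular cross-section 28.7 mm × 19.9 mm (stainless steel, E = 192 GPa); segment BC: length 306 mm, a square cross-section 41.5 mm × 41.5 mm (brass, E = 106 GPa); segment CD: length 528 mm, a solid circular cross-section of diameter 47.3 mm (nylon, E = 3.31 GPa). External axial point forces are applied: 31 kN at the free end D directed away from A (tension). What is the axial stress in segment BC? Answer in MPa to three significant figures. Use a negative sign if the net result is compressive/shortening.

Internal axial forces (sectioning from the free end, tension +): N_CD = 31 kN, N_BC = 31 kN, N_AB = 31 kN.
A_BC = 1722 mm².
σ_BC = N_BC/A_BC = 31000/1722 = 18 MPa.

18.0 MPa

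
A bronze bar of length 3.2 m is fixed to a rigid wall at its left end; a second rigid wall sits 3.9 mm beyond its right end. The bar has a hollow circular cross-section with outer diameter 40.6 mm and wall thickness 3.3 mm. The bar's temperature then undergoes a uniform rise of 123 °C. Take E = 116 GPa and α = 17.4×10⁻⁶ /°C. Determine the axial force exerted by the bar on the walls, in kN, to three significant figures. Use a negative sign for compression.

-41.3 kN

Free thermal expansion αLΔT = 17.4e-6 · 3200 · 123 = 6.849 mm.
The walls engage after the gap closes; constrained expansion = 6.849 − 3.9 = 2.949 mm.
The walls impose strain ε = −(2.949)/3200 = -9.2145e-04; σ = Eε = 116000 · -9.2145e-04 = -106.9 MPa.
Wall reaction R = σ·A = -106.9·386.7 = -41330 N = -41.33 kN.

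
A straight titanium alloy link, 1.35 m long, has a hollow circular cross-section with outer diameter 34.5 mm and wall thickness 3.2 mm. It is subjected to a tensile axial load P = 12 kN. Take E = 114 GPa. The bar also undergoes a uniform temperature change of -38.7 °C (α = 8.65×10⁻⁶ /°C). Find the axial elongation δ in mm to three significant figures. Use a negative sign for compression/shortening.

A = 314.7 mm².
δ_mech = NL/(AE) = 12000·1350/(314.7·114000) = 0.4516 mm.
δ_thermal = αLΔT = 8.65e-6·1350·-38.7 = -0.4519 mm.
δ = δ_mech + δ_thermal = -0.0003067 mm.

-3.07e-04 mm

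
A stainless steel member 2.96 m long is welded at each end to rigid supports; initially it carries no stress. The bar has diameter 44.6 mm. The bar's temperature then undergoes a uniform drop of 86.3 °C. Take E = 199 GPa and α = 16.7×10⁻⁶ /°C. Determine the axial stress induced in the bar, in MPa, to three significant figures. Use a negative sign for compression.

Free thermal expansion αLΔT = 16.7e-6 · 2960 · -86.3 = -4.266 mm.
The walls impose strain ε = −(-4.266)/2960 = 1.4412e-03; σ = Eε = 199000 · 1.4412e-03 = 286.8 MPa.

287 MPa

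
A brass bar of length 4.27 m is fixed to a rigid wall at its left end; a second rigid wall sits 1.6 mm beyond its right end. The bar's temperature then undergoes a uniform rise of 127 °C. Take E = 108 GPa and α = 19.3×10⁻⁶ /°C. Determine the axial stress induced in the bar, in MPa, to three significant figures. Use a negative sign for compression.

-224 MPa

Free thermal expansion αLΔT = 19.3e-6 · 4270 · 127 = 10.47 mm.
The walls engage after the gap closes; constrained expansion = 10.47 − 1.6 = 8.866 mm.
The walls impose strain ε = −(8.866)/4270 = -2.0764e-03; σ = Eε = 108000 · -2.0764e-03 = -224.3 MPa.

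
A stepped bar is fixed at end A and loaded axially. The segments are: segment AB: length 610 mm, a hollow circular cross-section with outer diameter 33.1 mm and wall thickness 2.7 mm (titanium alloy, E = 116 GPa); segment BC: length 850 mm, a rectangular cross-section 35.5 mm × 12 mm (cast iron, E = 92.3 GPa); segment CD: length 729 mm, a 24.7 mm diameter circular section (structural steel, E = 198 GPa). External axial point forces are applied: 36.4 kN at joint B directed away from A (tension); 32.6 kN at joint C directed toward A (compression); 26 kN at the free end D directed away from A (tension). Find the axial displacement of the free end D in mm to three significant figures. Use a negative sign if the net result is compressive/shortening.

0.665 mm

Internal axial forces (sectioning from the free end, tension +): N_CD = 26 kN, N_BC = -6.6 kN, N_AB = 29.8 kN.
A_AB = 257.9 mm².
A_BC = 426 mm².
A_CD = 479.2 mm².
δ_AB = 29800·610/(257.9·116000) = 0.6077 mm
δ_BC = -6600·850/(426·92300) = -0.1427 mm
δ_CD = 26000·729/(479.2·198000) = 0.1998 mm
δ = Σδ_i = 0.6648 mm.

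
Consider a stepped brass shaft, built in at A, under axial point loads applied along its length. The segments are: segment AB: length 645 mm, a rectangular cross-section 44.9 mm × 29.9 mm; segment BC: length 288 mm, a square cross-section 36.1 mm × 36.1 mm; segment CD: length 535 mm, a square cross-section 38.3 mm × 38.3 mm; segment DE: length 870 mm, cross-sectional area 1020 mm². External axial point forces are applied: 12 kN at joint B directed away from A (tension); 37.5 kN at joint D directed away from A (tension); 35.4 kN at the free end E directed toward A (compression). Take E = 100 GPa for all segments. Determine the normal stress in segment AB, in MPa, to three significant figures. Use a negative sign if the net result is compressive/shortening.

Internal axial forces (sectioning from the free end, tension +): N_DE = -35.4 kN, N_CD = 2.1 kN, N_BC = 2.1 kN, N_AB = 14.1 kN.
A_AB = 1343 mm².
σ_AB = N_AB/A_AB = 14100/1343 = 10.5 MPa.

10.5 MPa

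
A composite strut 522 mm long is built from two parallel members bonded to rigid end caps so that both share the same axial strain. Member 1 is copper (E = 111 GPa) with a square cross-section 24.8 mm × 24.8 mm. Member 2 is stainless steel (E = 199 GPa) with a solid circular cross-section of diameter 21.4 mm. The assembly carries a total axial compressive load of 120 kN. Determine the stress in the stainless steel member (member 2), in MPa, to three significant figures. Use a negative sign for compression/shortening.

A_1 = 615 mm².
A_2 = 359.7 mm².
Equal strain + equilibrium ⇒ each member carries load in proportion to AE: A₁E₁ = 68270000 N, A₂E₂ = 71580000 N, ΣAE = 139800000 N.
σ₂ = P·E₂/ΣAE = -120000·199000/139800000 = -170.8 MPa.

-171 MPa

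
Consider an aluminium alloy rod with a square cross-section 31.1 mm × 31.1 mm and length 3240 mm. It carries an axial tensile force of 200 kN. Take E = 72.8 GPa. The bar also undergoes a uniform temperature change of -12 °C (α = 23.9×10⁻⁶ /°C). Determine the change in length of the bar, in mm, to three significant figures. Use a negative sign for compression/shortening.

8.27 mm

A = 967.2 mm².
δ_mech = NL/(AE) = 200000·3240/(967.2·72800) = 9.203 mm.
δ_thermal = αLΔT = 23.9e-6·3240·-12 = -0.9292 mm.
δ = δ_mech + δ_thermal = 8.274 mm.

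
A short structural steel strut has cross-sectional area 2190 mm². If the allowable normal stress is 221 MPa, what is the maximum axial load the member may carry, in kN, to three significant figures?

484 kN

P_max = σ_allow · A = 221 · 2190 = 484000 N = 484 kN.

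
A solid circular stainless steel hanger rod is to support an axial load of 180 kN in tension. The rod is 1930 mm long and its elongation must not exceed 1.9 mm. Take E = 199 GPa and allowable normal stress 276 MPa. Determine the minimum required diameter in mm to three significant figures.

34.2 mm

Required area A ≥ P/σ_allow = 180000/276 = 652.2 mm².
For a solid circular section, d ≥ √(4A/π) = 28.82 mm.
Elongation limit: A ≥ PL/(Eδ_allow) = 180000·1930/(199000·1.9) = 918.8 mm² ⇒ d ≥ 34.2 mm.
The elongation limit governs.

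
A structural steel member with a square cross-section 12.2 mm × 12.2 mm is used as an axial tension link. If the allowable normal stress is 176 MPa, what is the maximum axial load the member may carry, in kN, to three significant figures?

A = 148.8 mm².
P_max = σ_allow · A = 176 · 148.8 = 26200 N = 26.2 kN.

26.2 kN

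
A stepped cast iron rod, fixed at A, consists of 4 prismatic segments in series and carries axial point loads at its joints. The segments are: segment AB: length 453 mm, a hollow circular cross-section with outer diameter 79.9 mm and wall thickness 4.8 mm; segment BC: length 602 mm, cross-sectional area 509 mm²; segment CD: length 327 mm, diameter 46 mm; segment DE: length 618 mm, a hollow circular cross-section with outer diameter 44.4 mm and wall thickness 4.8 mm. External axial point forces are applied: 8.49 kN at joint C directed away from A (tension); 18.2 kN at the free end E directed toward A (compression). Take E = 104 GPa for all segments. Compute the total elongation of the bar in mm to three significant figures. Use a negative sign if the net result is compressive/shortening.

-0.363 mm

Internal axial forces (sectioning from the free end, tension +): N_DE = -18.2 kN, N_CD = -18.2 kN, N_BC = -9.71 kN, N_AB = -9.71 kN.
A_AB = 1132 mm².
A_CD = 1662 mm².
A_DE = 597.2 mm².
δ_AB = -9710·453/(1132·104000) = -0.03735 mm
δ_BC = -9710·602/(509·104000) = -0.1104 mm
δ_CD = -18200·327/(1662·104000) = -0.03443 mm
δ_DE = -18200·618/(597.2·104000) = -0.1811 mm
δ = Σδ_i = -0.3633 mm.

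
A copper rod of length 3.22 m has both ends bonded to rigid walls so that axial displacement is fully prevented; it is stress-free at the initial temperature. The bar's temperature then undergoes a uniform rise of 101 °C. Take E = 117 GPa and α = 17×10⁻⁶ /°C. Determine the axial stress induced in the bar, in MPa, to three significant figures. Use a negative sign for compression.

-201 MPa

Free thermal expansion αLΔT = 17e-6 · 3220 · 101 = 5.529 mm.
The walls impose strain ε = −(5.529)/3220 = -1.7170e-03; σ = Eε = 117000 · -1.7170e-03 = -200.9 MPa.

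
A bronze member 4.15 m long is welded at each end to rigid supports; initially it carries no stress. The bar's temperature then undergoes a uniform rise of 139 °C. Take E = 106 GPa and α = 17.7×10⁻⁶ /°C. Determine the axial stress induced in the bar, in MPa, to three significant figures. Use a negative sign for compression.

-261 MPa

Free thermal expansion αLΔT = 17.7e-6 · 4150 · 139 = 10.21 mm.
The walls impose strain ε = −(10.21)/4150 = -2.4603e-03; σ = Eε = 106000 · -2.4603e-03 = -260.8 MPa.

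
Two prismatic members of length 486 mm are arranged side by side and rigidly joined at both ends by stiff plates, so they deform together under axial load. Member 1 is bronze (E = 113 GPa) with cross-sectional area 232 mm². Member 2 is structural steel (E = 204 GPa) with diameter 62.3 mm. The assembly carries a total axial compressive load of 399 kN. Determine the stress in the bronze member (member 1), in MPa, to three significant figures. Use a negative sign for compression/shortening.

-69.6 MPa

A_2 = 3048 mm².
Equal strain + equilibrium ⇒ each member carries load in proportion to AE: A₁E₁ = 26220000 N, A₂E₂ = 621900000 N, ΣAE = 648100000 N.
σ₁ = P·E₁/ΣAE = -399000·113000/648100000 = -69.57 MPa.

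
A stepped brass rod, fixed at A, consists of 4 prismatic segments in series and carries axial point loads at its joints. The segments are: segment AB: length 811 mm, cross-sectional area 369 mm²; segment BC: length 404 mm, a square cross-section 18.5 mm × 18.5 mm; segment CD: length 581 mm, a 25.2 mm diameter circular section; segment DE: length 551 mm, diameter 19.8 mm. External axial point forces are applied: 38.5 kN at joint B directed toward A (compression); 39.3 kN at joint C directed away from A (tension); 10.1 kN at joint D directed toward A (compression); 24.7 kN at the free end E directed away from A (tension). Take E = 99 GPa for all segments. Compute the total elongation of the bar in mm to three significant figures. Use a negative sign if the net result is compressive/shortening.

Internal axial forces (sectioning from the free end, tension +): N_DE = 24.7 kN, N_CD = 14.6 kN, N_BC = 53.9 kN, N_AB = 15.4 kN.
A_BC = 342.2 mm².
A_CD = 498.8 mm².
A_DE = 307.9 mm².
δ_AB = 15400·811/(369·99000) = 0.3419 mm
δ_BC = 53900·404/(342.2·99000) = 0.6427 mm
δ_CD = 14600·581/(498.8·99000) = 0.1718 mm
δ_DE = 24700·551/(307.9·99000) = 0.4465 mm
δ = Σδ_i = 1.603 mm.

1.60 mm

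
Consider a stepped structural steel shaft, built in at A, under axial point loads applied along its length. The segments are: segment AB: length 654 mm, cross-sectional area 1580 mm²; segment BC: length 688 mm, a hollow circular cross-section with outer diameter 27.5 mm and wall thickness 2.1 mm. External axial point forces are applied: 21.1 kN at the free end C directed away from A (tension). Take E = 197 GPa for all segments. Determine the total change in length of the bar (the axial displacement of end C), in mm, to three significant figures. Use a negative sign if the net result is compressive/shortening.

0.484 mm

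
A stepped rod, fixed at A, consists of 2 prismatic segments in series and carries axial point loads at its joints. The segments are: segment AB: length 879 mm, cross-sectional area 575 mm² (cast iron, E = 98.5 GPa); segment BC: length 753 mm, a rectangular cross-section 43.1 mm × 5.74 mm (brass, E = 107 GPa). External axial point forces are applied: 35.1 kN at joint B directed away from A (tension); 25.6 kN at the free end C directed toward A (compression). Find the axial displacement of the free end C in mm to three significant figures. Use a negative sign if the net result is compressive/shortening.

-0.581 mm

Internal axial forces (sectioning from the free end, tension +): N_BC = -25.6 kN, N_AB = 9.5 kN.
A_BC = 247.4 mm².
δ_AB = 9500·879/(575·98500) = 0.1474 mm
δ_BC = -25600·753/(247.4·107000) = -0.7282 mm
δ = Σδ_i = -0.5808 mm.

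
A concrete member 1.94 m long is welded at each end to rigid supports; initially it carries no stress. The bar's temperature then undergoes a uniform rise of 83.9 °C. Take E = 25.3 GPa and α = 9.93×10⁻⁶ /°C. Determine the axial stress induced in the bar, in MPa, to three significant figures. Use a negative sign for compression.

Free thermal expansion αLΔT = 9.93e-6 · 1940 · 83.9 = 1.616 mm.
The walls impose strain ε = −(1.616)/1940 = -8.3313e-04; σ = Eε = 25300 · -8.3313e-04 = -21.08 MPa.

-21.1 MPa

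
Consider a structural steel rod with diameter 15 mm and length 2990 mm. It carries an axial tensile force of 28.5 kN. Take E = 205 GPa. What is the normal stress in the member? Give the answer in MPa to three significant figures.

161 MPa

A = 176.7 mm².
σ = N/A = 28500/176.7 = 161.3 MPa.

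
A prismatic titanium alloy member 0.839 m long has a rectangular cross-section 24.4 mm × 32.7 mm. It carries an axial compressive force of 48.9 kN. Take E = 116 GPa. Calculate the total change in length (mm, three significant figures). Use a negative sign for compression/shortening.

A = 797.9 mm².
δ_mech = NL/(AE) = -48900·839/(797.9·116000) = -0.4433 mm.

-0.443 mm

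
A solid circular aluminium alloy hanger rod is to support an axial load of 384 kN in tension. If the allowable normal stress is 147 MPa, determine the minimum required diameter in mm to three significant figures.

Required area A ≥ P/σ_allow = 384000/147 = 2612 mm².
For a solid circular section, d ≥ √(4A/π) = 57.67 mm.

57.7 mm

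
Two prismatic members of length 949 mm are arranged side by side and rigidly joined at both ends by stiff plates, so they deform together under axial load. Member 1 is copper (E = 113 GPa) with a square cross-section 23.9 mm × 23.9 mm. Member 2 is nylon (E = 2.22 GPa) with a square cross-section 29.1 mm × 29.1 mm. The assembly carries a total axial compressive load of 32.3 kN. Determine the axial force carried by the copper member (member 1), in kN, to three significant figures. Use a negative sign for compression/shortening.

A_1 = 571.2 mm².
A_2 = 846.8 mm².
Equal strain + equilibrium ⇒ each member carries load in proportion to AE: A₁E₁ = 64550000 N, A₂E₂ = 1880000 N, ΣAE = 66430000 N.
F₁ = P·A₁E₁/ΣAE = -32300·64550000/66430000 = -31390 N.

-31.4 kN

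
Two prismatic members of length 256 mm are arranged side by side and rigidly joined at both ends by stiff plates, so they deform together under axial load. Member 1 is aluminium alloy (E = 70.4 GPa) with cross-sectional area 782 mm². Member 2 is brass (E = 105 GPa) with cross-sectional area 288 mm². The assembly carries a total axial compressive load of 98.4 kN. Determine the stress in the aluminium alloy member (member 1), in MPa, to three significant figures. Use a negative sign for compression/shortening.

Equal strain + equilibrium ⇒ each member carries load in proportion to AE: A₁E₁ = 55050000 N, A₂E₂ = 30240000 N, ΣAE = 85290000 N.
σ₁ = P·E₁/ΣAE = -98400·70400/85290000 = -81.22 MPa.

-81.2 MPa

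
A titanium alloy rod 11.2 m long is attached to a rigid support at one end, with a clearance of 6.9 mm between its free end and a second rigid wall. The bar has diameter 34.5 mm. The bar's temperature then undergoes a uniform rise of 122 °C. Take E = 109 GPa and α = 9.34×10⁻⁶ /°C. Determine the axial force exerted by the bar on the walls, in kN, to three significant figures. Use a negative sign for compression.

-53.3 kN

Free thermal expansion αLΔT = 9.34e-6 · 11200 · 122 = 12.76 mm.
The walls engage after the gap closes; constrained expansion = 12.76 − 6.9 = 5.862 mm.
The walls impose strain ε = −(5.862)/11200 = -5.2341e-04; σ = Eε = 109000 · -5.2341e-04 = -57.05 MPa.
Wall reaction R = σ·A = -57.05·934.8 = -53330 N = -53.33 kN.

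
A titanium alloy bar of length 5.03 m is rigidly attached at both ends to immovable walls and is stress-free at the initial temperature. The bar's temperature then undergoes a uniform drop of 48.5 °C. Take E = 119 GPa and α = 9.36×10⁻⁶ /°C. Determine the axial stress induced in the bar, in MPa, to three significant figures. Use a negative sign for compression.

54.0 MPa

Free thermal expansion αLΔT = 9.36e-6 · 5030 · -48.5 = -2.283 mm.
The walls impose strain ε = −(-2.283)/5030 = 4.5396e-04; σ = Eε = 119000 · 4.5396e-04 = 54.02 MPa.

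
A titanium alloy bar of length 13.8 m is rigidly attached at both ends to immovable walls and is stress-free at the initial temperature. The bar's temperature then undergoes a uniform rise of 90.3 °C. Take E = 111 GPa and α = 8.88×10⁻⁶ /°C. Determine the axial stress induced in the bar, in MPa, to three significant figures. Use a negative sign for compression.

-89.0 MPa

Free thermal expansion αLΔT = 8.88e-6 · 13800 · 90.3 = 11.07 mm.
The walls impose strain ε = −(11.07)/13800 = -8.0186e-04; σ = Eε = 111000 · -8.0186e-04 = -89.01 MPa.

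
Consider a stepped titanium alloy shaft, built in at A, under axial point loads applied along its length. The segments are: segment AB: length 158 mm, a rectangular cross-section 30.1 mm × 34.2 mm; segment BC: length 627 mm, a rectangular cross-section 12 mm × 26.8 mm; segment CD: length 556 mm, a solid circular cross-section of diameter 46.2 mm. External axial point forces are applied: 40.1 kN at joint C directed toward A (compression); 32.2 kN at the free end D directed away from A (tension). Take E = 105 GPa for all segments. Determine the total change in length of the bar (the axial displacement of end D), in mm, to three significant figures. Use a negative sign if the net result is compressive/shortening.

Internal axial forces (sectioning from the free end, tension +): N_CD = 32.2 kN, N_BC = -7.9 kN, N_AB = -7.9 kN.
A_AB = 1029 mm².
A_BC = 321.6 mm².
A_CD = 1676 mm².
δ_AB = -7900·158/(1029·105000) = -0.01155 mm
δ_BC = -7900·627/(321.6·105000) = -0.1467 mm
δ_CD = 32200·556/(1676·105000) = 0.1017 mm
δ = Σδ_i = -0.05652 mm.

-0.0565 mm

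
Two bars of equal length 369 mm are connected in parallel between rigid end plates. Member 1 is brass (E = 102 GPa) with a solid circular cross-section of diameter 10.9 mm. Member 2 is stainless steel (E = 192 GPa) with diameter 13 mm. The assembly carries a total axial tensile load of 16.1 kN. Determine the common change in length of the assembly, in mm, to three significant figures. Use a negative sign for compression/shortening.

0.170 mm

A_1 = 93.31 mm².
A_2 = 132.7 mm².
Equal strain + equilibrium ⇒ each member carries load in proportion to AE: A₁E₁ = 9518000 N, A₂E₂ = 25480000 N, ΣAE = 35000000 N.
δ = PL/ΣAE = 16100·369/35000000 = 0.1697 mm.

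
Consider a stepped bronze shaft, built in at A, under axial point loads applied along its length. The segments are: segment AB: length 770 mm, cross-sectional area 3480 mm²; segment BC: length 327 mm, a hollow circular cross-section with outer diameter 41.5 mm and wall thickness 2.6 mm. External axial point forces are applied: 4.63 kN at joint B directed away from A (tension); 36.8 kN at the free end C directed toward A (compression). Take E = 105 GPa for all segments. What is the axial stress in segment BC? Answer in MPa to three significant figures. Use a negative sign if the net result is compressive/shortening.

Internal axial forces (sectioning from the free end, tension +): N_BC = -36.8 kN, N_AB = -32.17 kN.
A_BC = 317.7 mm².
σ_BC = N_BC/A_BC = -36800/317.7 = -115.8 MPa.

-116 MPa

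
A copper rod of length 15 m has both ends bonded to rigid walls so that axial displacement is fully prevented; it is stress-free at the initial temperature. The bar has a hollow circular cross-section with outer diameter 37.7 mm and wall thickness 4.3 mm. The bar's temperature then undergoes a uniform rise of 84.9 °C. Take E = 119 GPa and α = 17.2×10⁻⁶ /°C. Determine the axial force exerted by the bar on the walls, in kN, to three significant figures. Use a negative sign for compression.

-78.4 kN

Free thermal expansion αLΔT = 17.2e-6 · 15000 · 84.9 = 21.9 mm.
The walls impose strain ε = −(21.9)/15000 = -1.4603e-03; σ = Eε = 119000 · -1.4603e-03 = -173.8 MPa.
Wall reaction R = σ·A = -173.8·451.2 = -78410 N = -78.41 kN.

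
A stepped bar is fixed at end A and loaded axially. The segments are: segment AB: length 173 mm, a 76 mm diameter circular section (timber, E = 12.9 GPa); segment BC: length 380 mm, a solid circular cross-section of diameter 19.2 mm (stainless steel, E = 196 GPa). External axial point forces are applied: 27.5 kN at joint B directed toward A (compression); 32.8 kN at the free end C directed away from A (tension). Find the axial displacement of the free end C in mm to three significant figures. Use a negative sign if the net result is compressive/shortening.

0.235 mm

Internal axial forces (sectioning from the free end, tension +): N_BC = 32.8 kN, N_AB = 5.3 kN.
A_AB = 4536 mm².
A_BC = 289.5 mm².
δ_AB = 5300·173/(4536·12900) = 0.01567 mm
δ_BC = 32800·380/(289.5·196000) = 0.2196 mm
δ = Σδ_i = 0.2353 mm.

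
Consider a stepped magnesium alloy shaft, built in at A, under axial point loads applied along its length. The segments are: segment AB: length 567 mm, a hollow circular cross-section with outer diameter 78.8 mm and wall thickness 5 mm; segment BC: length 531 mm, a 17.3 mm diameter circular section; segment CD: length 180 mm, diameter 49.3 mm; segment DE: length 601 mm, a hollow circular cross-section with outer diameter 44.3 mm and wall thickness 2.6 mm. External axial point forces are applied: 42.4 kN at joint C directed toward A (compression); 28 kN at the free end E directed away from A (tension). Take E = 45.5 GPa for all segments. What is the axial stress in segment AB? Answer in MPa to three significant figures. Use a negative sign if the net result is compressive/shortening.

Internal axial forces (sectioning from the free end, tension +): N_DE = 28 kN, N_CD = 28 kN, N_BC = -14.4 kN, N_AB = -14.4 kN.
A_AB = 1159 mm².
σ_AB = N_AB/A_AB = -14400/1159 = -12.42 MPa.

-12.4 MPa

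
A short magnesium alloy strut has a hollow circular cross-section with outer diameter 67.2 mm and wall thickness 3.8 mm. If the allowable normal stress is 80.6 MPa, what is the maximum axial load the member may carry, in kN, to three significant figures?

A = 756.9 mm².
P_max = σ_allow · A = 80.6 · 756.9 = 61000 N = 61 kN.

61.0 kN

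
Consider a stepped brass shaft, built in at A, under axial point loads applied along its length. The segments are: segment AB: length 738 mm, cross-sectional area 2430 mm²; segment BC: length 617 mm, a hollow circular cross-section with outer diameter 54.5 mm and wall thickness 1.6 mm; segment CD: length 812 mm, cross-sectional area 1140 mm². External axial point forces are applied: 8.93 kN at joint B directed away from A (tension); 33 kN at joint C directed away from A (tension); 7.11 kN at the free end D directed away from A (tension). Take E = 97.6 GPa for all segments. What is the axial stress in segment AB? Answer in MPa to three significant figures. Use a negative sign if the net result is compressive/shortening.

20.2 MPa

Internal axial forces (sectioning from the free end, tension +): N_CD = 7.11 kN, N_BC = 40.11 kN, N_AB = 49.04 kN.
σ_AB = N_AB/A_AB = 49040/2430 = 20.18 MPa.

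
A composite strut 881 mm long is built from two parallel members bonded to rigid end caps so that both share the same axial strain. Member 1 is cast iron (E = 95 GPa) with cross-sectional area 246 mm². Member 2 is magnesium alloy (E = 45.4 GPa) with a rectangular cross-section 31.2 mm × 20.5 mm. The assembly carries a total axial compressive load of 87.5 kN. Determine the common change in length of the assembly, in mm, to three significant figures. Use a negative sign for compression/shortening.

-1.47 mm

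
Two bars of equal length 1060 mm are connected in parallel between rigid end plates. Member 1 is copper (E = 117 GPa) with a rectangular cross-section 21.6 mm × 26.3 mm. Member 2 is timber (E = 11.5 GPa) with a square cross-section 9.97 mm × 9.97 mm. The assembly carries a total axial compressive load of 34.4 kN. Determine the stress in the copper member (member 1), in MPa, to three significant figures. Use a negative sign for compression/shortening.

-59.5 MPa

A_1 = 568.1 mm².
A_2 = 99.4 mm².
Equal strain + equilibrium ⇒ each member carries load in proportion to AE: A₁E₁ = 66470000 N, A₂E₂ = 1143000 N, ΣAE = 67610000 N.
σ₁ = P·E₁/ΣAE = -34400·117000/67610000 = -59.53 MPa.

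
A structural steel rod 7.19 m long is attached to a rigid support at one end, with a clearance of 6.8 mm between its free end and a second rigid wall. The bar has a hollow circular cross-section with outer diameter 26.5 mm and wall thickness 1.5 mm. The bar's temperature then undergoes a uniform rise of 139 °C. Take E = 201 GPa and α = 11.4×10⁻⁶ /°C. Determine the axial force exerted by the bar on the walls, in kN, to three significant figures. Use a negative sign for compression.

-15.1 kN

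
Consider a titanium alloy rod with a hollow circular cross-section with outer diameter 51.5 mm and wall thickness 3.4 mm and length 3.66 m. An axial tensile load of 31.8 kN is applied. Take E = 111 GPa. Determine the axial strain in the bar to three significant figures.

5.58e-04

A = 513.8 mm².
σ = N/A = 61.89 MPa; ε = σ/E = 61.89/111000 = 5.576e-04.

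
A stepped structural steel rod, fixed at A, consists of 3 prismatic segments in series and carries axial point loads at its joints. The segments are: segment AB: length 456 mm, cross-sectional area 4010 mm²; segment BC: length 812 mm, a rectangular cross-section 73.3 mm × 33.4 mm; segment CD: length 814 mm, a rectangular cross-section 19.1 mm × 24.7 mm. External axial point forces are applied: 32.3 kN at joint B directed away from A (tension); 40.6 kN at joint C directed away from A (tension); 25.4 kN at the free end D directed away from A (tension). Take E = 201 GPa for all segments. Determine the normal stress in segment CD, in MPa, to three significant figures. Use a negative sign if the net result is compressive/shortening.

53.8 MPa

Internal axial forces (sectioning from the free end, tension +): N_CD = 25.4 kN, N_BC = 66 kN, N_AB = 98.3 kN.
A_CD = 471.8 mm².
σ_CD = N_CD/A_CD = 25400/471.8 = 53.84 MPa.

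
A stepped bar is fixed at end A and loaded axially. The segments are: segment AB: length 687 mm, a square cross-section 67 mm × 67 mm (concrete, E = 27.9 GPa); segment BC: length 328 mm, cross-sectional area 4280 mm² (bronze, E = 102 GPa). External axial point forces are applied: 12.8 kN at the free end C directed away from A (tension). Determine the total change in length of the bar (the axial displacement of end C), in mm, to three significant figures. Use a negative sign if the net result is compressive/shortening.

Internal axial forces (sectioning from the free end, tension +): N_BC = 12.8 kN, N_AB = 12.8 kN.
A_AB = 4489 mm².
δ_AB = 12800·687/(4489·27900) = 0.07021 mm
δ_BC = 12800·328/(4280·102000) = 0.009617 mm
δ = Σδ_i = 0.07983 mm.

0.0798 mm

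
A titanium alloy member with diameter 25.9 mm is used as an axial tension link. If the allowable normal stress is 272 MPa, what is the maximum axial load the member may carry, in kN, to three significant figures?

A = 526.9 mm².
P_max = σ_allow · A = 272 · 526.9 = 143300 N = 143.3 kN.

143 kN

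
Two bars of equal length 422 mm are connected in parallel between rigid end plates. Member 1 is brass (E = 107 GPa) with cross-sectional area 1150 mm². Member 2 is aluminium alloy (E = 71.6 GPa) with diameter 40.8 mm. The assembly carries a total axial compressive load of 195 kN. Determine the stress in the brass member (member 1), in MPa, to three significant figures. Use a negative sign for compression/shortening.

A_2 = 1307 mm².
Equal strain + equilibrium ⇒ each member carries load in proportion to AE: A₁E₁ = 123000000 N, A₂E₂ = 93610000 N, ΣAE = 216700000 N.
σ₁ = P·E₁/ΣAE = -195000·107000/216700000 = -96.3 MPa.

-96.3 MPa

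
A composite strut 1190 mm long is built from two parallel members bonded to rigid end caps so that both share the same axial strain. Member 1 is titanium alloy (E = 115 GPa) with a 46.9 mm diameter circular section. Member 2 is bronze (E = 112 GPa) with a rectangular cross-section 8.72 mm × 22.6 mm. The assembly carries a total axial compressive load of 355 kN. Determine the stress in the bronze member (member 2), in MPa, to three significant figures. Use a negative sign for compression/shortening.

A_1 = 1728 mm².
A_2 = 197.1 mm².
Equal strain + equilibrium ⇒ each member carries load in proportion to AE: A₁E₁ = 198700000 N, A₂E₂ = 22070000 N, ΣAE = 220700000 N.
σ₂ = P·E₂/ΣAE = -355000·112000/220700000 = -180.1 MPa.

-180 MPa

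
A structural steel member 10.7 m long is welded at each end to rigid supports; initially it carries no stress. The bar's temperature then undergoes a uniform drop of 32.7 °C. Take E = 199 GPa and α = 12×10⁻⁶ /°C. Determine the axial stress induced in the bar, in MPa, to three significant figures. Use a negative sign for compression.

Free thermal expansion αLΔT = 12e-6 · 10700 · -32.7 = -4.199 mm.
The walls impose strain ε = −(-4.199)/10700 = 3.9240e-04; σ = Eε = 199000 · 3.9240e-04 = 78.09 MPa.

78.1 MPa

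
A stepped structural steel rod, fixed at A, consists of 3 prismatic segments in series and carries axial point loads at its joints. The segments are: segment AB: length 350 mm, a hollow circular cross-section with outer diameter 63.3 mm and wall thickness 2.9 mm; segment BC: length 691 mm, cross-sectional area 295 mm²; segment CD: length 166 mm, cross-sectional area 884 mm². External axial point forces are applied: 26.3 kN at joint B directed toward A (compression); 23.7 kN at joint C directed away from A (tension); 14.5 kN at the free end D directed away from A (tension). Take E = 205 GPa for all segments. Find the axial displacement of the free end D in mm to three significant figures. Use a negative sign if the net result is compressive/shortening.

0.487 mm

Internal axial forces (sectioning from the free end, tension +): N_CD = 14.5 kN, N_BC = 38.2 kN, N_AB = 11.9 kN.
A_AB = 550.3 mm².
δ_AB = 11900·350/(550.3·205000) = 0.03692 mm
δ_BC = 38200·691/(295·205000) = 0.4365 mm
δ_CD = 14500·166/(884·205000) = 0.01328 mm
δ = Σδ_i = 0.4867 mm.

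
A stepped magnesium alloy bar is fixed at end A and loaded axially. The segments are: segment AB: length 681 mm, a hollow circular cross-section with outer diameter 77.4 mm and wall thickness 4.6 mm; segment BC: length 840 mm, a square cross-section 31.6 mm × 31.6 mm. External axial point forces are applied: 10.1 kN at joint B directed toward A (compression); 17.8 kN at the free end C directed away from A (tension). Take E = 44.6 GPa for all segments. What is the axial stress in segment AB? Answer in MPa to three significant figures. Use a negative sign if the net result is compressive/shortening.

7.32 MPa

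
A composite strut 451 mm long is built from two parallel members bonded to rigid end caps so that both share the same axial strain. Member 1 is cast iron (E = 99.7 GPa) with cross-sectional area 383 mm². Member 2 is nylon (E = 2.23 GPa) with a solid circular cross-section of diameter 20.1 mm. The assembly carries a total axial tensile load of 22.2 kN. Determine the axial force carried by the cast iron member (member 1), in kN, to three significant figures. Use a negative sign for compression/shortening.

A_2 = 317.3 mm².
Equal strain + equilibrium ⇒ each member carries load in proportion to AE: A₁E₁ = 38190000 N, A₂E₂ = 707600 N, ΣAE = 38890000 N.
F₁ = P·A₁E₁/ΣAE = 22200·38190000/38890000 = 21800 N.

21.8 kN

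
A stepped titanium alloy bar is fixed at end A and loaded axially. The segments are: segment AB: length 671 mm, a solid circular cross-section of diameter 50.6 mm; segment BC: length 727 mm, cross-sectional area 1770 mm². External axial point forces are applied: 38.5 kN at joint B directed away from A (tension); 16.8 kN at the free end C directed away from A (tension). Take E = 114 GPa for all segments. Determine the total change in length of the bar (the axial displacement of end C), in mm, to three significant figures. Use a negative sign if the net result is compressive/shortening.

Internal axial forces (sectioning from the free end, tension +): N_BC = 16.8 kN, N_AB = 55.3 kN.
A_AB = 2011 mm².
δ_AB = 55300·671/(2011·114000) = 0.1619 mm
δ_BC = 16800·727/(1770·114000) = 0.06053 mm
δ = Σδ_i = 0.2224 mm.

0.222 mm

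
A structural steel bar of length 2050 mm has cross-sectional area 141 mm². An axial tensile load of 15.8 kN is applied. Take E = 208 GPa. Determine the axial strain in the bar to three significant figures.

5.39e-04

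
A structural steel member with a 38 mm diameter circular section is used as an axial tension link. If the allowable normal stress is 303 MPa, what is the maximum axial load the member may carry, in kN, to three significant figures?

A = 1134 mm².
P_max = σ_allow · A = 303 · 1134 = 343600 N = 343.6 kN.

344 kN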